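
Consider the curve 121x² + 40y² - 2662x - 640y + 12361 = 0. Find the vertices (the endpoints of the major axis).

(11, -3) and (11, 19)

Group the x- and y-terms: 121(x² - 22x) + 40(y² - 16y) = -12361
121(x - 11)² + 40(y - 8)² = -12361 + 14641 + 2560 = 4840
Divide by 4840: (x - 11)²/40 + (y - 8)²/121 = 1
Ellipse, center (11, 8), major axis vertical; a² = 121, b² = 40.
a = 11. Vertices at (h, k ± a).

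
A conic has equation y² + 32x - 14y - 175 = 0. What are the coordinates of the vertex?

Only y is squared. Complete the square in y: (y - 7)² = -32(x - 7).
Vertex (7, 7); 4p = -32 so p = -8. Opens left.

(7, 7)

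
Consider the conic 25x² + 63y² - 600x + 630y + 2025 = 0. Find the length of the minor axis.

Group the x- and y-terms: 25(x² - 24x) + 63(y² + 10y) = -2025
Complete the square in x and y: 25(x - 12)² + 63(y + 5)² = -2025 + 3600 + 1575 = 3150
Divide through by 3150 to get (x - 12)²/126 + (y + 5)²/50 = 1.
Ellipse, center (12, -5), major axis horizontal; a² = 126, b² = 50.
b² = 50 so b = 5√2; the minor axis has length 2b = 10√2.

10√2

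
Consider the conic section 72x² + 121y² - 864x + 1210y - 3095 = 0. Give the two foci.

(-1, -5) and (13, -5)

72(x² - 12x) + 121(y² + 10y) = 3095
Complete the square in x and y: 72(x - 6)² + 121(y + 5)² = 3095 + 2592 + 3025 = 8712
Divide through by 8712 to get (x - 6)²/121 + (y + 5)²/72 = 1.
Ellipse, center (6, -5), major axis horizontal; a² = 121, b² = 72.
c² = a² - b² = 121 - 72 = 49, so c = 7.
Foci lie on the horizontal axis through the center: (h ± c, k).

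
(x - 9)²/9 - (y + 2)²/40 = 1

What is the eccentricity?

Center (9, -2). The positive term is the x-term, so the transverse axis is horizontal; a² = 9, b² = 40.
c² = a² + b² = 49, so c = 7.
e = c/a = 7/3.

e = 7/3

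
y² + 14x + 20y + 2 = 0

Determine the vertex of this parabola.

(7, -10)

Only y is squared. Complete the square in y: (y + 10)² = -14(x - 7).
Vertex (7, -10); 4p = -14 so p = -7/2. Opens left.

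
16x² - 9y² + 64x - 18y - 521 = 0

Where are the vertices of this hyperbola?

Collect terms: 16(x² + 4x) -9(y² + 2y) = 521
16(x + 2)² -9(y + 1)² = 521 + 64 - 9 = 576
Divide by 576: (x + 2)²/36 - (y + 1)²/64 = 1
Hyperbola, center (-2, -1), transverse axis horizontal; a² = 36, b² = 64.
a = 6. Vertices at (h ± a, k).

(-8, -1) and (4, -1)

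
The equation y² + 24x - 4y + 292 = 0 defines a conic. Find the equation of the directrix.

Only y is squared. Complete the square in y: (y - 2)² = -24(x + 12).
Vertex (-12, 2); 4p = -24 so p = -6. Opens left.
Directrix is the vertical line x = h − p = -12 − (-6) = -6.

x = -6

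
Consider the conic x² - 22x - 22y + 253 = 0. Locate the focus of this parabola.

Only x is squared. Complete the square in x: (x - 11)² = 22(y - 6).
Vertex (11, 6); 4p = 22 so p = 11/2. Opens up.
Focus is p units from the vertex along the axis: (h, k + p).

(11, 23/2)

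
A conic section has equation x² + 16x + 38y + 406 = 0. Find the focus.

Only x is squared. Complete the square in x: (x + 8)² = -38(y + 9).
Vertex (-8, -9); 4p = -38 so p = -19/2. Opens down.
Focus is p units from the vertex along the axis: (h, k + p).

(-8, -37/2)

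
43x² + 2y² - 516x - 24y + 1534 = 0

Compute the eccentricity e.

Rearranging, 43(x² - 12x) + 2(y² - 12y) = -1534.
Complete the square in x and y: 43(x - 6)² + 2(y - 6)² = -1534 + 1548 + 72 = 86
Divide by 86: (x - 6)²/2 + (y - 6)²/43 = 1
Ellipse, center (6, 6), major axis vertical; a² = 43, b² = 2.
c² = a² - b² = 41, so c = √41.
e = c/a = √41/√43 = √1763/43.

e = √1763/43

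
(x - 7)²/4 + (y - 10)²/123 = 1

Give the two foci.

(7, 10 - √119) and (7, 10 + √119)

Center (7, 10). The larger denominator 123 sits under the y-term, so the major axis is vertical; a² = 123, b² = 4.
c² = a² - b² = 123 - 4 = 119, so c = √119.
Foci lie on the vertical axis through the center: (h, k ± c).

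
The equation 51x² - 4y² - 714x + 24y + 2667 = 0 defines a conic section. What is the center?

Collect terms: 51(x² - 14x) -4(y² - 6y) = -2667
Completing the square gives 51(x - 7)² -4(y - 3)² = -2667 + 2499 - 36 = -204.
Divide by -204: (y - 3)²/51 - (x - 7)²/4 = 1
Hyperbola with center (7, 3).

(7, 3)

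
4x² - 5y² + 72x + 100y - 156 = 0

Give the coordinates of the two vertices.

Rearranging, 4(x² + 18x) -5(y² - 20y) = 156.
4(x + 9)² -5(y - 10)² = 156 + 324 - 500 = -20
Divide by -20: (y - 10)²/4 - (x + 9)²/5 = 1
Hyperbola, center (-9, 10), transverse axis vertical; a² = 4, b² = 5.
a = 2. Vertices at (h, k ± a).

(-9, 8) and (-9, 12)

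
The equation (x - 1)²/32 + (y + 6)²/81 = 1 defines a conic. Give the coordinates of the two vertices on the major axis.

Center (1, -6). The larger denominator 81 sits under the y-term, so the major axis is vertical; a² = 81, b² = 32.
a = 9. Vertices at (h, k ± a).

(1, -15) and (1, 3)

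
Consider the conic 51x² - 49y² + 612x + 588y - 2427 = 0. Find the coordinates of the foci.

Group: 51(x² + 12x) -49(y² - 12y) = 2427
Complete the square in x and y: 51(x + 6)² -49(y - 6)² = 2427 + 1836 - 1764 = 2499
Dividing both sides by 2499: (x + 6)²/49 - (y - 6)²/51 = 1
Hyperbola, center (-6, 6), transverse axis horizontal; a² = 49, b² = 51.
c² = a² + b² = 49 + 51 = 100, so c = 10.
Foci lie on the horizontal axis through the center: (h ± c, k).

(-16, 6) and (4, 6)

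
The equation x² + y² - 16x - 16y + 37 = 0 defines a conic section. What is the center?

(8, 8)

Group: (x² - 16x) + (y² - 16y) = -37
Complete the square: (x - 8)² + (y - 8)² = -37 + 64 + 64 = 91
So (x - 8)² + (y - 8)² = 91.
Circle centered at (8, 8) with r² = 91.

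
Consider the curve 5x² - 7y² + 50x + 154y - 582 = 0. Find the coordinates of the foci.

Rearranging, 5(x² + 10x) -7(y² - 22y) = 582.
Completing the square gives 5(x + 5)² -7(y - 11)² = 582 + 125 - 847 = -140.
Dividing both sides by -140: (y - 11)²/20 - (x + 5)²/28 = 1
Hyperbola, center (-5, 11), transverse axis vertical; a² = 20, b² = 28.
c² = a² + b² = 20 + 28 = 48, so c = 4√3.
Foci lie on the vertical axis through the center: (h, k ± c).

(-5, 11 - 4√3) and (-5, 11 + 4√3)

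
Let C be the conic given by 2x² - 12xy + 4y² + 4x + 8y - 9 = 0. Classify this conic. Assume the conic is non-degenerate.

hyperbola

A = 2, B = -12, C = 4.
Discriminant B² − 4AC = (-12)² − 4·2·4 = 112.
B² − 4AC > 0 ⇒ hyperbola.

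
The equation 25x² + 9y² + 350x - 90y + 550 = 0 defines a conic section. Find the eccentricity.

Group the x- and y-terms: 25(x² + 14x) + 9(y² - 10y) = -550
Complete the square: 25(x + 7)² + 9(y - 5)² = -550 + 1225 + 225 = 900
Divide by 900: (x + 7)²/36 + (y - 5)²/100 = 1
Ellipse, center (-7, 5), major axis vertical; a² = 100, b² = 36.
c² = a² - b² = 64, so c = 8.
e = c/a = 8/10 = 4/5.

e = 4/5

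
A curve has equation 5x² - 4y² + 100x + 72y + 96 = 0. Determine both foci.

(-16, 9) and (-4, 9)

5(x² + 20x) -4(y² - 18y) = -96
Complete the square: 5(x + 10)² -4(y - 9)² = -96 + 500 - 324 = 80
Dividing both sides by 80: (x + 10)²/16 - (y - 9)²/20 = 1
Hyperbola, center (-10, 9), transverse axis horizontal; a² = 16, b² = 20.
c² = a² + b² = 16 + 20 = 36, so c = 6.
Foci lie on the horizontal axis through the center: (h ± c, k).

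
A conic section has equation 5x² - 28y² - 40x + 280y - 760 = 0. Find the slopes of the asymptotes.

√35/14 and -√35/14

Rearranging, 5(x² - 8x) -28(y² - 10y) = 760.
5(x - 4)² -28(y - 5)² = 760 + 80 - 700 = 140
Divide through by 140 to get (x - 4)²/28 - (y - 5)²/5 = 1.
Hyperbola, center (4, 5), transverse axis horizontal; a² = 28, b² = 5.
For a horizontal hyperbola the asymptotes have slope ±b/a.
Here that is ±√5/2√7 = ±√35/14.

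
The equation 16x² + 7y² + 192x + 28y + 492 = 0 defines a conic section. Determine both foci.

16(x² + 12x) + 7(y² + 4y) = -492
Completing the square gives 16(x + 6)² + 7(y + 2)² = -492 + 576 + 28 = 112.
Dividing both sides by 112: (x + 6)²/7 + (y + 2)²/16 = 1
Ellipse, center (-6, -2), major axis vertical; a² = 16, b² = 7.
c² = a² - b² = 16 - 7 = 9, so c = 3.
Foci lie on the vertical axis through the center: (h, k ± c).

(-6, -5) and (-6, 1)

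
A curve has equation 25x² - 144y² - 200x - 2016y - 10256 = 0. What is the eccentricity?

e = 13/12

Collect terms: 25(x² - 8x) -144(y² + 14y) = 10256
Complete the square: 25(x - 4)² -144(y + 7)² = 10256 + 400 - 7056 = 3600
Dividing both sides by 3600: (x - 4)²/144 - (y + 7)²/25 = 1
Hyperbola, center (4, -7), transverse axis horizontal; a² = 144, b² = 25.
c² = a² + b² = 169, so c = 13.
e = c/a = 13/12.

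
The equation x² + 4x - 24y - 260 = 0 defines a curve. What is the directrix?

Only x is squared. Complete the square in x: (x + 2)² = 24(y + 11).
Vertex (-2, -11); 4p = 24 so p = 6. Opens up.
Directrix is the horizontal line y = k − p = -11 − (6) = -17.

y = -17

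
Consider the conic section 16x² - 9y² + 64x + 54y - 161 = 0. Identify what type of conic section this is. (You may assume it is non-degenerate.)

No xy term. Coefficients of x² and y² are A = 16, C = -9.
A and C have opposite signs ⇒ hyperbola.

hyperbola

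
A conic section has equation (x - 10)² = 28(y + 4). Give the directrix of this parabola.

Vertex (10, -4); 4p = 28 so p = 7. Opens up.
Directrix is the horizontal line y = k − p = -4 − (7) = -11.

y = -11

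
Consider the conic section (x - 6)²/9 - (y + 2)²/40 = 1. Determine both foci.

(-1, -2) and (13, -2)

Center (6, -2). The positive term is the x-term, so the transverse axis is horizontal; a² = 9, b² = 40.
c² = a² + b² = 9 + 40 = 49, so c = 7.
Foci lie on the horizontal axis through the center: (h ± c, k).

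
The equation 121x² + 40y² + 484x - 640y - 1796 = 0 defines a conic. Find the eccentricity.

Collect terms: 121(x² + 4x) + 40(y² - 16y) = 1796
Complete the square: 121(x + 2)² + 40(y - 8)² = 1796 + 484 + 2560 = 4840
Dividing both sides by 4840: (x + 2)²/40 + (y - 8)²/121 = 1
Ellipse, center (-2, 8), major axis vertical; a² = 121, b² = 40.
c² = a² - b² = 81, so c = 9.
e = c/a = 9/11.

e = 9/11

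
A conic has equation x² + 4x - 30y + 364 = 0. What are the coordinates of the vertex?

(-2, 12)

Only x is squared. Complete the square in x: (x + 2)² = 30(y - 12).
Vertex (-2, 12); 4p = 30 so p = 15/2. Opens up.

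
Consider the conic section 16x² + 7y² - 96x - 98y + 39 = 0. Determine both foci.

(3, 1) and (3, 13)

Collect terms: 16(x² - 6x) + 7(y² - 14y) = -39
16(x - 3)² + 7(y - 7)² = -39 + 144 + 343 = 448
Dividing both sides by 448: (x - 3)²/28 + (y - 7)²/64 = 1
Ellipse, center (3, 7), major axis vertical; a² = 64, b² = 28.
c² = a² - b² = 64 - 28 = 36, so c = 6.
Foci lie on the vertical axis through the center: (h, k ± c).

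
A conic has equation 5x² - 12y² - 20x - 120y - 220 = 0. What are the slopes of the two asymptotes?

√15/6 and -√15/6

Group: 5(x² - 4x) -12(y² + 10y) = 220
Complete the square in x and y: 5(x - 2)² -12(y + 5)² = 220 + 20 - 300 = -60
Dividing both sides by -60: (y + 5)²/5 - (x - 2)²/12 = 1
Hyperbola, center (2, -5), transverse axis vertical; a² = 5, b² = 12.
For a vertical hyperbola the asymptotes have slope ±a/b.
Here that is ±√5/2√3 = ±√15/6.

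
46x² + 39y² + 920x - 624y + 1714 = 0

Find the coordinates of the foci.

46(x² + 20x) + 39(y² - 16y) = -1714
Complete the square in x and y: 46(x + 10)² + 39(y - 8)² = -1714 + 4600 + 2496 = 5382
Dividing both sides by 5382: (x + 10)²/117 + (y - 8)²/138 = 1
Ellipse, center (-10, 8), major axis vertical; a² = 138, b² = 117.
c² = a² - b² = 138 - 117 = 21, so c = √21.
Foci lie on the vertical axis through the center: (h, k ± c).

(-10, 8 - √21) and (-10, 8 + √21)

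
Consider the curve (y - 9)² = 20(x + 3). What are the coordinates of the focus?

Vertex (-3, 9); 4p = 20 so p = 5. Opens right.
Focus is p units from the vertex along the axis: (h + p, k).

(2, 9)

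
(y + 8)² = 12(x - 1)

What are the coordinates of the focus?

Vertex (1, -8); 4p = 12 so p = 3. Opens right.
Focus is p units from the vertex along the axis: (h + p, k).

(4, -8)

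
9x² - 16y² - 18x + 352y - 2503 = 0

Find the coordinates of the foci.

Collect terms: 9(x² - 2x) -16(y² - 22y) = 2503
9(x - 1)² -16(y - 11)² = 2503 + 9 - 1936 = 576
Divide through by 576 to get (x - 1)²/64 - (y - 11)²/36 = 1.
Hyperbola, center (1, 11), transverse axis horizontal; a² = 64, b² = 36.
c² = a² + b² = 64 + 36 = 100, so c = 10.
Foci lie on the horizontal axis through the center: (h ± c, k).

(-9, 11) and (11, 11)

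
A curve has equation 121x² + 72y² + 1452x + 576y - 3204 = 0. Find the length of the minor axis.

Group the x- and y-terms: 121(x² + 12x) + 72(y² + 8y) = 3204
Complete the square in x and y: 121(x + 6)² + 72(y + 4)² = 3204 + 4356 + 1152 = 8712
Divide by 8712: (x + 6)²/72 + (y + 4)²/121 = 1
Ellipse, center (-6, -4), major axis vertical; a² = 121, b² = 72.
b² = 72 so b = 6√2; the minor axis has length 2b = 12√2.

12√2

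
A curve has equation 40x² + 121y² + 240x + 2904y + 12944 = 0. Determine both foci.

40(x² + 6x) + 121(y² + 24y) = -12944
40(x + 3)² + 121(y + 12)² = -12944 + 360 + 17424 = 4840
Divide by 4840: (x + 3)²/121 + (y + 12)²/40 = 1
Ellipse, center (-3, -12), major axis horizontal; a² = 121, b² = 40.
c² = a² - b² = 121 - 40 = 81, so c = 9.
Foci lie on the horizontal axis through the center: (h ± c, k).

(-12, -12) and (6, -12)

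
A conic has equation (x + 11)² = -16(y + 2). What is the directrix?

y = 2

Vertex (-11, -2); 4p = -16 so p = -4. Opens down.
Directrix is the horizontal line y = k − p = -2 − (-4) = 2.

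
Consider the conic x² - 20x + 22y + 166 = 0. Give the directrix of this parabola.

Only x is squared. Complete the square in x: (x - 10)² = -22(y + 3).
Vertex (10, -3); 4p = -22 so p = -11/2. Opens down.
Directrix is the horizontal line y = k − p = -3 − (-11/2) = 5/2.

y = 5/2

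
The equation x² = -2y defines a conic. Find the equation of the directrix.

y = 1/2

Vertex (0, 0); 4p = -2 so p = -1/2. Opens down.
Directrix is the horizontal line y = k − p = 0 − (-1/2) = 1/2.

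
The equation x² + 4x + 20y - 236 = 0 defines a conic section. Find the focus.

Only x is squared. Complete the square in x: (x + 2)² = -20(y - 12).
Vertex (-2, 12); 4p = -20 so p = -5. Opens down.
Focus is p units from the vertex along the axis: (h, k + p).

(-2, 7)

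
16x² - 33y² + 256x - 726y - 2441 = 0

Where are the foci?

16(x² + 16x) -33(y² + 22y) = 2441
16(x + 8)² -33(y + 11)² = 2441 + 1024 - 3993 = -528
Divide by -528: (y + 11)²/16 - (x + 8)²/33 = 1
Hyperbola, center (-8, -11), transverse axis vertical; a² = 16, b² = 33.
c² = a² + b² = 16 + 33 = 49, so c = 7.
Foci lie on the vertical axis through the center: (h, k ± c).

(-8, -18) and (-8, -4)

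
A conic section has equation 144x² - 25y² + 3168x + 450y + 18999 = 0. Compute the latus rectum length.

Group the x- and y-terms: 144(x² + 22x) -25(y² - 18y) = -18999
Completing the square gives 144(x + 11)² -25(y - 9)² = -18999 + 17424 - 2025 = -3600.
Dividing both sides by -3600: (y - 9)²/144 - (x + 11)²/25 = 1
Hyperbola, center (-11, 9), transverse axis vertical; a² = 144, b² = 25.
Latus rectum length = 2b²/a = 2·25/12 = 25/6.

25/6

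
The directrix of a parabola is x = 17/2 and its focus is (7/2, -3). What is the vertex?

(6, -3)

The vertex is the midpoint between the focus and the directrix along the axis of symmetry.
Axis is horizontal (directrix is vertical). Vertex x-coordinate = (7/2 + 17/2)/2 = 6; y-coordinate = -3.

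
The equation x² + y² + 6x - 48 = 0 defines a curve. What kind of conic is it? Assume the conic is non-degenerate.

No xy term. Coefficients of x² and y² are A = 1, C = 1.
A = C (same sign) ⇒ circle.

circle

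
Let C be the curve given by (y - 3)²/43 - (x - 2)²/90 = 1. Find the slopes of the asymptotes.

√430/30 and -√430/30

Center (2, 3). The positive term is the y-term, so the transverse axis is vertical; a² = 43, b² = 90.
For a vertical hyperbola the asymptotes have slope ±a/b.
Here that is ±√43/3√10 = ±√430/30.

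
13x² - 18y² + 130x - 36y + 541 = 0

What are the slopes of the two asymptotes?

√26/6 and -√26/6

Group: 13(x² + 10x) -18(y² + 2y) = -541
Complete the square: 13(x + 5)² -18(y + 1)² = -541 + 325 - 18 = -234
Divide through by -234 to get (y + 1)²/13 - (x + 5)²/18 = 1.
Hyperbola, center (-5, -1), transverse axis vertical; a² = 13, b² = 18.
For a vertical hyperbola the asymptotes have slope ±a/b.
Here that is ±√13/3√2 = ±√26/6.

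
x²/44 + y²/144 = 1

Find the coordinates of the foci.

Center (0, 0). The larger denominator 144 sits under the y-term, so the major axis is vertical; a² = 144, b² = 44.
c² = a² - b² = 144 - 44 = 100, so c = 10.
Foci lie on the vertical axis through the center: (h, k ± c).

(0, -10) and (0, 10)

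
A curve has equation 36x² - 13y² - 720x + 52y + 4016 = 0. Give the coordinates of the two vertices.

Group: 36(x² - 20x) -13(y² - 4y) = -4016
Completing the square gives 36(x - 10)² -13(y - 2)² = -4016 + 3600 - 52 = -468.
Divide by -468: (y - 2)²/36 - (x - 10)²/13 = 1
Hyperbola, center (10, 2), transverse axis vertical; a² = 36, b² = 13.
a = 6. Vertices at (h, k ± a).

(10, -4) and (10, 8)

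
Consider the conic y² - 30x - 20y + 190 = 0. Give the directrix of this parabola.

Only y is squared. Complete the square in y: (y - 10)² = 30(x - 3).
Vertex (3, 10); 4p = 30 so p = 15/2. Opens right.
Directrix is the vertical line x = h − p = 3 − (15/2) = -9/2.

x = -9/2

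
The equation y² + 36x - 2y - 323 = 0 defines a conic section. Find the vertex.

Only y is squared. Complete the square in y: (y - 1)² = -36(x - 9).
Vertex (9, 1); 4p = -36 so p = -9. Opens left.

(9, 1)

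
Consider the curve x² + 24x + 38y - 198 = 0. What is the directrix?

Only x is squared. Complete the square in x: (x + 12)² = -38(y - 9).
Vertex (-12, 9); 4p = -38 so p = -19/2. Opens down.
Directrix is the horizontal line y = k − p = 9 − (-19/2) = 37/2.

y = 37/2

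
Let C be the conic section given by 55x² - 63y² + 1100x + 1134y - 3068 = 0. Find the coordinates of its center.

(-10, 9)

Group the x- and y-terms: 55(x² + 20x) -63(y² - 18y) = 3068
Complete the square in x and y: 55(x + 10)² -63(y - 9)² = 3068 + 5500 - 5103 = 3465
Dividing both sides by 3465: (x + 10)²/63 - (y - 9)²/55 = 1
Hyperbola with center (-10, 9).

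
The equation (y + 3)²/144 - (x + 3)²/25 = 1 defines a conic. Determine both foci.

Center (-3, -3). The positive term is the y-term, so the transverse axis is vertical; a² = 144, b² = 25.
c² = a² + b² = 144 + 25 = 169, so c = 13.
Foci lie on the vertical axis through the center: (h, k ± c).

(-3, -16) and (-3, 10)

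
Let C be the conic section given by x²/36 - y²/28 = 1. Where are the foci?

Center (0, 0). The positive term is the x-term, so the transverse axis is horizontal; a² = 36, b² = 28.
c² = a² + b² = 36 + 28 = 64, so c = 8.
Foci lie on the horizontal axis through the center: (h ± c, k).

(-8, 0) and (8, 0)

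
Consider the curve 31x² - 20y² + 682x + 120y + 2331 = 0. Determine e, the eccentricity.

e = √255/10

31(x² + 22x) -20(y² - 6y) = -2331
Complete the square: 31(x + 11)² -20(y - 3)² = -2331 + 3751 - 180 = 1240
Dividing both sides by 1240: (x + 11)²/40 - (y - 3)²/62 = 1
Hyperbola, center (-11, 3), transverse axis horizontal; a² = 40, b² = 62.
c² = a² + b² = 102, so c = √102.
e = c/a = √102/2√10 = √255/10.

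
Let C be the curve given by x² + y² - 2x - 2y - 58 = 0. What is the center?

Collect terms: (x² - 2x) + (y² - 2y) = 58
Complete the square in x and y: (x - 1)² + (y - 1)² = 58 + 1 + 1 = 60
So (x - 1)² + (y - 1)² = 60.
Circle centered at (1, 1) with r² = 60.

(1, 1)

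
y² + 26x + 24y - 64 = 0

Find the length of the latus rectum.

Only y is squared. Complete the square in y: (y + 12)² = -26(x - 8).
Vertex (8, -12); 4p = -26 so p = -13/2. Opens left.
Latus rectum length = |4p| = 26.

26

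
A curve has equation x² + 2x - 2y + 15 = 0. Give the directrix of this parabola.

y = 13/2

Only x is squared. Complete the square in x: (x + 1)² = 2(y - 7).
Vertex (-1, 7); 4p = 2 so p = 1/2. Opens up.
Directrix is the horizontal line y = k − p = 7 − (1/2) = 13/2.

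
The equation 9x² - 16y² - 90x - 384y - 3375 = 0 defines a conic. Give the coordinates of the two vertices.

(-7, -12) and (17, -12)

Collect terms: 9(x² - 10x) -16(y² + 24y) = 3375
Complete the square: 9(x - 5)² -16(y + 12)² = 3375 + 225 - 2304 = 1296
Divide through by 1296 to get (x - 5)²/144 - (y + 12)²/81 = 1.
Hyperbola, center (5, -12), transverse axis horizontal; a² = 144, b² = 81.
a = 12. Vertices at (h ± a, k).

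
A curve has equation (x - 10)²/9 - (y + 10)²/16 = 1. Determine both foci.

Center (10, -10). The positive term is the x-term, so the transverse axis is horizontal; a² = 9, b² = 16.
c² = a² + b² = 9 + 16 = 25, so c = 5.
Foci lie on the horizontal axis through the center: (h ± c, k).

(5, -10) and (15, -10)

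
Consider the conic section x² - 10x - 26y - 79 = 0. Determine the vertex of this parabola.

(5, -4)

Only x is squared. Complete the square in x: (x - 5)² = 26(y + 4).
Vertex (5, -4); 4p = 26 so p = 13/2. Opens up.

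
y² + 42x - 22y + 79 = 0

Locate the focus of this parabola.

Only y is squared. Complete the square in y: (y - 11)² = -42(x - 1).
Vertex (1, 11); 4p = -42 so p = -21/2. Opens left.
Focus is p units from the vertex along the axis: (h + p, k).

(-19/2, 11)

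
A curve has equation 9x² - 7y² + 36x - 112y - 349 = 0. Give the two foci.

(-2, -12) and (-2, -4)

Collect terms: 9(x² + 4x) -7(y² + 16y) = 349
9(x + 2)² -7(y + 8)² = 349 + 36 - 448 = -63
Divide through by -63 to get (y + 8)²/9 - (x + 2)²/7 = 1.
Hyperbola, center (-2, -8), transverse axis vertical; a² = 9, b² = 7.
c² = a² + b² = 9 + 7 = 16, so c = 4.
Foci lie on the vertical axis through the center: (h, k ± c).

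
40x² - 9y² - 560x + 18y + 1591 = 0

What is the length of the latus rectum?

Group: 40(x² - 14x) -9(y² - 2y) = -1591
Complete the square: 40(x - 7)² -9(y - 1)² = -1591 + 1960 - 9 = 360
Divide by 360: (x - 7)²/9 - (y - 1)²/40 = 1
Hyperbola, center (7, 1), transverse axis horizontal; a² = 9, b² = 40.
Latus rectum length = 2b²/a = 2·40/3 = 80/3.

80/3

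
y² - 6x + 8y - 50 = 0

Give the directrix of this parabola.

Only y is squared. Complete the square in y: (y + 4)² = 6(x + 11).
Vertex (-11, -4); 4p = 6 so p = 3/2. Opens right.
Directrix is the vertical line x = h − p = -11 − (3/2) = -25/2.

x = -25/2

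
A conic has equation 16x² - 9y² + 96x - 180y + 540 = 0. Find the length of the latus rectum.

27/2

Group the x- and y-terms: 16(x² + 6x) -9(y² + 20y) = -540
Completing the square gives 16(x + 3)² -9(y + 10)² = -540 + 144 - 900 = -1296.
Divide by -1296: (y + 10)²/144 - (x + 3)²/81 = 1
Hyperbola, center (-3, -10), transverse axis vertical; a² = 144, b² = 81.
Latus rectum length = 2b²/a = 2·81/12 = 27/2.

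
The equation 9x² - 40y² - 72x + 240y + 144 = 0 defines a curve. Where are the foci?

(4, -4) and (4, 10)

9(x² - 8x) -40(y² - 6y) = -144
Complete the square in x and y: 9(x - 4)² -40(y - 3)² = -144 + 144 - 360 = -360
Divide by -360: (y - 3)²/9 - (x - 4)²/40 = 1
Hyperbola, center (4, 3), transverse axis vertical; a² = 9, b² = 40.
c² = a² + b² = 9 + 40 = 49, so c = 7.
Foci lie on the vertical axis through the center: (h, k ± c).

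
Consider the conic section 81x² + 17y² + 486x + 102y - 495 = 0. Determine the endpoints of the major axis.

81(x² + 6x) + 17(y² + 6y) = 495
Completing the square gives 81(x + 3)² + 17(y + 3)² = 495 + 729 + 153 = 1377.
Divide through by 1377 to get (x + 3)²/17 + (y + 3)²/81 = 1.
Ellipse, center (-3, -3), major axis vertical; a² = 81, b² = 17.
a = 9. Vertices at (h, k ± a).

(-3, -12) and (-3, 6)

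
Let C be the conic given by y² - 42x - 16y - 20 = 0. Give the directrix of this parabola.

x = -25/2

Only y is squared. Complete the square in y: (y - 8)² = 42(x + 2).
Vertex (-2, 8); 4p = 42 so p = 21/2. Opens right.
Directrix is the vertical line x = h − p = -2 − (21/2) = -25/2.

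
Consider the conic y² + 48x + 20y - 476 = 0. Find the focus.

Only y is squared. Complete the square in y: (y + 10)² = -48(x - 12).
Vertex (12, -10); 4p = -48 so p = -12. Opens left.
Focus is p units from the vertex along the axis: (h + p, k).

(0, -10)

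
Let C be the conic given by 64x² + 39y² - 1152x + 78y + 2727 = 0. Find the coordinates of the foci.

Group: 64(x² - 18x) + 39(y² + 2y) = -2727
Completing the square gives 64(x - 9)² + 39(y + 1)² = -2727 + 5184 + 39 = 2496.
Dividing both sides by 2496: (x - 9)²/39 + (y + 1)²/64 = 1
Ellipse, center (9, -1), major axis vertical; a² = 64, b² = 39.
c² = a² - b² = 64 - 39 = 25, so c = 5.
Foci lie on the vertical axis through the center: (h, k ± c).

(9, -6) and (9, 4)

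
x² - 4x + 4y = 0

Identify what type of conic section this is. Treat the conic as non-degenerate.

parabola

No xy term. Coefficients of x² and y² are A = 1, C = 0.
Exactly one squared variable ⇒ parabola.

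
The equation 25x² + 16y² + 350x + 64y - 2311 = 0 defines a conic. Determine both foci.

Collect terms: 25(x² + 14x) + 16(y² + 4y) = 2311
25(x + 7)² + 16(y + 2)² = 2311 + 1225 + 64 = 3600
Divide by 3600: (x + 7)²/144 + (y + 2)²/225 = 1
Ellipse, center (-7, -2), major axis vertical; a² = 225, b² = 144.
c² = a² - b² = 225 - 144 = 81, so c = 9.
Foci lie on the vertical axis through the center: (h, k ± c).

(-7, -11) and (-7, 7)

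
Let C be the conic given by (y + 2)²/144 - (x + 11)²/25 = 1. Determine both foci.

(-11, -15) and (-11, 11)

Center (-11, -2). The positive term is the y-term, so the transverse axis is vertical; a² = 144, b² = 25.
c² = a² + b² = 144 + 25 = 169, so c = 13.
Foci lie on the vertical axis through the center: (h, k ± c).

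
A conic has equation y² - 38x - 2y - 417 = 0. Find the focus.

(-3/2, 1)

Only y is squared. Complete the square in y: (y - 1)² = 38(x + 11).
Vertex (-11, 1); 4p = 38 so p = 19/2. Opens right.
Focus is p units from the vertex along the axis: (h + p, k).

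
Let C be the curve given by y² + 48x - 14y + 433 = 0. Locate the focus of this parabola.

(-20, 7)

Only y is squared. Complete the square in y: (y - 7)² = -48(x + 8).
Vertex (-8, 7); 4p = -48 so p = -12. Opens left.
Focus is p units from the vertex along the axis: (h + p, k).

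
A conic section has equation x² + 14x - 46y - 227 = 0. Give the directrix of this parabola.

Only x is squared. Complete the square in x: (x + 7)² = 46(y + 6).
Vertex (-7, -6); 4p = 46 so p = 23/2. Opens up.
Directrix is the horizontal line y = k − p = -6 − (23/2) = -35/2.

y = -35/2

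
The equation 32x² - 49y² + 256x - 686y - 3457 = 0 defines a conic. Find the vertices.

(-11, -7) and (3, -7)

Group the x- and y-terms: 32(x² + 8x) -49(y² + 14y) = 3457
32(x + 4)² -49(y + 7)² = 3457 + 512 - 2401 = 1568
Divide by 1568: (x + 4)²/49 - (y + 7)²/32 = 1
Hyperbola, center (-4, -7), transverse axis horizontal; a² = 49, b² = 32.
a = 7. Vertices at (h ± a, k).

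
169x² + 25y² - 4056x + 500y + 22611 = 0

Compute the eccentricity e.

169(x² - 24x) + 25(y² + 20y) = -22611
Complete the square in x and y: 169(x - 12)² + 25(y + 10)² = -22611 + 24336 + 2500 = 4225
Divide by 4225: (x - 12)²/25 + (y + 10)²/169 = 1
Ellipse, center (12, -10), major axis vertical; a² = 169, b² = 25.
c² = a² - b² = 144, so c = 12.
e = c/a = 12/13.

e = 12/13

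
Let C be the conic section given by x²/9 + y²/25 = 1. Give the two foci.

Center (0, 0). The larger denominator 25 sits under the y-term, so the major axis is vertical; a² = 25, b² = 9.
c² = a² - b² = 25 - 9 = 16, so c = 4.
Foci lie on the vertical axis through the center: (h, k ± c).

(0, -4) and (0, 4)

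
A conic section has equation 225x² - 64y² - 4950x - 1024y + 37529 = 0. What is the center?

(11, -8)

Collect terms: 225(x² - 22x) -64(y² + 16y) = -37529
Complete the square in x and y: 225(x - 11)² -64(y + 8)² = -37529 + 27225 - 4096 = -14400
Divide through by -14400 to get (y + 8)²/225 - (x - 11)²/64 = 1.
Hyperbola with center (11, -8).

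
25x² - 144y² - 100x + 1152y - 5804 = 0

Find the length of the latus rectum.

Group the x- and y-terms: 25(x² - 4x) -144(y² - 8y) = 5804
25(x - 2)² -144(y - 4)² = 5804 + 100 - 2304 = 3600
Divide through by 3600 to get (x - 2)²/144 - (y - 4)²/25 = 1.
Hyperbola, center (2, 4), transverse axis horizontal; a² = 144, b² = 25.
Latus rectum length = 2b²/a = 2·25/12 = 25/6.

25/6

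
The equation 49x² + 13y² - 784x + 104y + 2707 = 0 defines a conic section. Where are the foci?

Collect terms: 49(x² - 16x) + 13(y² + 8y) = -2707
Complete the square in x and y: 49(x - 8)² + 13(y + 4)² = -2707 + 3136 + 208 = 637
Dividing both sides by 637: (x - 8)²/13 + (y + 4)²/49 = 1
Ellipse, center (8, -4), major axis vertical; a² = 49, b² = 13.
c² = a² - b² = 49 - 13 = 36, so c = 6.
Foci lie on the vertical axis through the center: (h, k ± c).

(8, -10) and (8, 2)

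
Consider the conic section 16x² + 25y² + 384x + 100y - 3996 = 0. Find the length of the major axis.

Group: 16(x² + 24x) + 25(y² + 4y) = 3996
Complete the square: 16(x + 12)² + 25(y + 2)² = 3996 + 2304 + 100 = 6400
Dividing both sides by 6400: (x + 12)²/400 + (y + 2)²/256 = 1
Ellipse, center (-12, -2), major axis horizontal; a² = 400, b² = 256.
a² = 400 so a = 20; the major axis has length 2a = 40.

40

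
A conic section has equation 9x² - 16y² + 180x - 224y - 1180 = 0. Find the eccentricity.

Rearranging, 9(x² + 20x) -16(y² + 14y) = 1180.
9(x + 10)² -16(y + 7)² = 1180 + 900 - 784 = 1296
Divide through by 1296 to get (x + 10)²/144 - (y + 7)²/81 = 1.
Hyperbola, center (-10, -7), transverse axis horizontal; a² = 144, b² = 81.
c² = a² + b² = 225, so c = 15.
e = c/a = 15/12 = 5/4.

e = 5/4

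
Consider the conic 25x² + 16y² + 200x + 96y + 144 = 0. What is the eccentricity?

e = 3/5

Rearranging, 25(x² + 8x) + 16(y² + 6y) = -144.
Complete the square: 25(x + 4)² + 16(y + 3)² = -144 + 400 + 144 = 400
Divide through by 400 to get (x + 4)²/16 + (y + 3)²/25 = 1.
Ellipse, center (-4, -3), major axis vertical; a² = 25, b² = 16.
c² = a² - b² = 9, so c = 3.
e = c/a = 3/5.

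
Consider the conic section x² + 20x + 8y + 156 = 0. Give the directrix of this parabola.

Only x is squared. Complete the square in x: (x + 10)² = -8(y + 7).
Vertex (-10, -7); 4p = -8 so p = -2. Opens down.
Directrix is the horizontal line y = k − p = -7 − (-2) = -5.

y = -5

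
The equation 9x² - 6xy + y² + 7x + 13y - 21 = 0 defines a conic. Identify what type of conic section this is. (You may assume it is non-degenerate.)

A = 9, B = -6, C = 1.
Discriminant B² − 4AC = (-6)² − 4·9·1 = 0.
B² − 4AC = 0 ⇒ parabola.

parabola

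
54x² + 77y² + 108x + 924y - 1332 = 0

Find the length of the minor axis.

6√6

Rearranging, 54(x² + 2x) + 77(y² + 12y) = 1332.
Completing the square gives 54(x + 1)² + 77(y + 6)² = 1332 + 54 + 2772 = 4158.
Divide by 4158: (x + 1)²/77 + (y + 6)²/54 = 1
Ellipse, center (-1, -6), major axis horizontal; a² = 77, b² = 54.
b² = 54 so b = 3√6; the minor axis has length 2b = 6√6.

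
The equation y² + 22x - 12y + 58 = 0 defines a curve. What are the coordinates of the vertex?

(-1, 6)

Only y is squared. Complete the square in y: (y - 6)² = -22(x + 1).
Vertex (-1, 6); 4p = -22 so p = -11/2. Opens left.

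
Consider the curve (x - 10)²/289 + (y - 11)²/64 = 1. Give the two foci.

(-5, 11) and (25, 11)

Center (10, 11). The larger denominator 289 sits under the x-term, so the major axis is horizontal; a² = 289, b² = 64.
c² = a² - b² = 289 - 64 = 225, so c = 15.
Foci lie on the horizontal axis through the center: (h ± c, k).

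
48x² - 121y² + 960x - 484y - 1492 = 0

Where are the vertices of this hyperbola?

Rearranging, 48(x² + 20x) -121(y² + 4y) = 1492.
Complete the square: 48(x + 10)² -121(y + 2)² = 1492 + 4800 - 484 = 5808
Dividing both sides by 5808: (x + 10)²/121 - (y + 2)²/48 = 1
Hyperbola, center (-10, -2), transverse axis horizontal; a² = 121, b² = 48.
a = 11. Vertices at (h ± a, k).

(-21, -2) and (1, -2)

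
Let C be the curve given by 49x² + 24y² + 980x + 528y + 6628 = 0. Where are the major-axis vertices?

(-10, -18) and (-10, -4)

Collect terms: 49(x² + 20x) + 24(y² + 22y) = -6628
Complete the square: 49(x + 10)² + 24(y + 11)² = -6628 + 4900 + 2904 = 1176
Divide through by 1176 to get (x + 10)²/24 + (y + 11)²/49 = 1.
Ellipse, center (-10, -11), major axis vertical; a² = 49, b² = 24.
a = 7. Vertices at (h, k ± a).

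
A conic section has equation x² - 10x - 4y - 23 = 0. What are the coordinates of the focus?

(5, -11)

Only x is squared. Complete the square in x: (x - 5)² = 4(y + 12).
Vertex (5, -12); 4p = 4 so p = 1. Opens up.
Focus is p units from the vertex along the axis: (h, k + p).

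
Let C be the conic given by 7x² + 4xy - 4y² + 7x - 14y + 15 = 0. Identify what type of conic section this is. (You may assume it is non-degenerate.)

A = 7, B = 4, C = -4.
Discriminant B² − 4AC = 4² − 4·7·(-4) = 128.
B² − 4AC > 0 ⇒ hyperbola.

hyperbola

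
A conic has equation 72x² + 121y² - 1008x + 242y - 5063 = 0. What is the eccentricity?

Rearranging, 72(x² - 14x) + 121(y² + 2y) = 5063.
Complete the square in x and y: 72(x - 7)² + 121(y + 1)² = 5063 + 3528 + 121 = 8712
Divide through by 8712 to get (x - 7)²/121 + (y + 1)²/72 = 1.
Ellipse, center (7, -1), major axis horizontal; a² = 121, b² = 72.
c² = a² - b² = 49, so c = 7.
e = c/a = 7/11.

e = 7/11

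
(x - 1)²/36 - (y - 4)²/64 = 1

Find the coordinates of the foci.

Center (1, 4). The positive term is the x-term, so the transverse axis is horizontal; a² = 36, b² = 64.
c² = a² + b² = 36 + 64 = 100, so c = 10.
Foci lie on the horizontal axis through the center: (h ± c, k).

(-9, 4) and (11, 4)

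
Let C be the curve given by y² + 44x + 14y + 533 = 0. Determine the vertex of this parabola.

Only y is squared. Complete the square in y: (y + 7)² = -44(x + 11).
Vertex (-11, -7); 4p = -44 so p = -11. Opens left.

(-11, -7)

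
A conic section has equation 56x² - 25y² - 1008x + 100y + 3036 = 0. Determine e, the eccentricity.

e = 9/5

Rearranging, 56(x² - 18x) -25(y² - 4y) = -3036.
Complete the square: 56(x - 9)² -25(y - 2)² = -3036 + 4536 - 100 = 1400
Dividing both sides by 1400: (x - 9)²/25 - (y - 2)²/56 = 1
Hyperbola, center (9, 2), transverse axis horizontal; a² = 25, b² = 56.
c² = a² + b² = 81, so c = 9.
e = c/a = 9/5.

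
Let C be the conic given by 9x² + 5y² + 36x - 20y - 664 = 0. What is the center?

Collect terms: 9(x² + 4x) + 5(y² - 4y) = 664
Completing the square gives 9(x + 2)² + 5(y - 2)² = 664 + 36 + 20 = 720.
Divide through by 720 to get (x + 2)²/80 + (y - 2)²/144 = 1.
Ellipse with center (-2, 2).

(-2, 2)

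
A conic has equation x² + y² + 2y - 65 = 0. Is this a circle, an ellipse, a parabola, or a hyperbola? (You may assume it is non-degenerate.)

No xy term. Coefficients of x² and y² are A = 1, C = 1.
A = C (same sign) ⇒ circle.

circle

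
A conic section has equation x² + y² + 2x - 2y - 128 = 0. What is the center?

Group the x- and y-terms: (x² + 2x) + (y² - 2y) = 128
Complete the square: (x + 1)² + (y - 1)² = 128 + 1 + 1 = 130
So (x + 1)² + (y - 1)² = 130.
Circle centered at (-1, 1) with r² = 130.

(-1, 1)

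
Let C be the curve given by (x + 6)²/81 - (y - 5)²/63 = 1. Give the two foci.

(-18, 5) and (6, 5)

Center (-6, 5). The positive term is the x-term, so the transverse axis is horizontal; a² = 81, b² = 63.
c² = a² + b² = 81 + 63 = 144, so c = 12.
Foci lie on the horizontal axis through the center: (h ± c, k).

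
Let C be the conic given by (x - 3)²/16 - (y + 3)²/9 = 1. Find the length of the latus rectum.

9/2

Center (3, -3). The positive term is the x-term, so the transverse axis is horizontal; a² = 16, b² = 9.
Latus rectum length = 2b²/a = 2·9/4 = 9/2.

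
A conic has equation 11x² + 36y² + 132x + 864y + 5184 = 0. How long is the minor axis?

Rearranging, 11(x² + 12x) + 36(y² + 24y) = -5184.
Complete the square in x and y: 11(x + 6)² + 36(y + 12)² = -5184 + 396 + 5184 = 396
Divide by 396: (x + 6)²/36 + (y + 12)²/11 = 1
Ellipse, center (-6, -12), major axis horizontal; a² = 36, b² = 11.
b² = 11 so b = √11; the minor axis has length 2b = 2√11.

2√11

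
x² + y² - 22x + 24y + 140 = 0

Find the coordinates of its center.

Group the x- and y-terms: (x² - 22x) + (y² + 24y) = -140
(x - 11)² + (y + 12)² = -140 + 121 + 144 = 125
So (x - 11)² + (y + 12)² = 125.
Circle centered at (11, -12) with r² = 125.

(11, -12)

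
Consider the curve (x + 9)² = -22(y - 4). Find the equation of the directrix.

y = 19/2

Vertex (-9, 4); 4p = -22 so p = -11/2. Opens down.
Directrix is the horizontal line y = k − p = 4 − (-11/2) = 19/2.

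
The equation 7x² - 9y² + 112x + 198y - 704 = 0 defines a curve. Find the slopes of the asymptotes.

√7/3 and -√7/3

Rearranging, 7(x² + 16x) -9(y² - 22y) = 704.
7(x + 8)² -9(y - 11)² = 704 + 448 - 1089 = 63
Divide by 63: (x + 8)²/9 - (y - 11)²/7 = 1
Hyperbola, center (-8, 11), transverse axis horizontal; a² = 9, b² = 7.
For a horizontal hyperbola the asymptotes have slope ±b/a.
Here that is ±√7/3.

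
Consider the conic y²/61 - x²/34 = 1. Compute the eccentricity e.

Center (0, 0). The positive term is the y-term, so the transverse axis is vertical; a² = 61, b² = 34.
c² = a² + b² = 95, so c = √95.
e = c/a = √95/√61 = √5795/61.

e = √5795/61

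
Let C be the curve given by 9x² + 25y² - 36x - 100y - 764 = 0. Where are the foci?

(-6, 2) and (10, 2)

Rearranging, 9(x² - 4x) + 25(y² - 4y) = 764.
Complete the square in x and y: 9(x - 2)² + 25(y - 2)² = 764 + 36 + 100 = 900
Divide by 900: (x - 2)²/100 + (y - 2)²/36 = 1
Ellipse, center (2, 2), major axis horizontal; a² = 100, b² = 36.
c² = a² - b² = 100 - 36 = 64, so c = 8.
Foci lie on the horizontal axis through the center: (h ± c, k).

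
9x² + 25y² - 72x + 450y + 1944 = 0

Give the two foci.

9(x² - 8x) + 25(y² + 18y) = -1944
9(x - 4)² + 25(y + 9)² = -1944 + 144 + 2025 = 225
Dividing both sides by 225: (x - 4)²/25 + (y + 9)²/9 = 1
Ellipse, center (4, -9), major axis horizontal; a² = 25, b² = 9.
c² = a² - b² = 25 - 9 = 16, so c = 4.
Foci lie on the horizontal axis through the center: (h ± c, k).

(0, -9) and (8, -9)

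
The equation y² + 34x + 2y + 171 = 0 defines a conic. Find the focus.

(-27/2, -1)

Only y is squared. Complete the square in y: (y + 1)² = -34(x + 5).
Vertex (-5, -1); 4p = -34 so p = -17/2. Opens left.
Focus is p units from the vertex along the axis: (h + p, k).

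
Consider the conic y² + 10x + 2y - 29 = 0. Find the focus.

(1/2, -1)

Only y is squared. Complete the square in y: (y + 1)² = -10(x - 3).
Vertex (3, -1); 4p = -10 so p = -5/2. Opens left.
Focus is p units from the vertex along the axis: (h + p, k).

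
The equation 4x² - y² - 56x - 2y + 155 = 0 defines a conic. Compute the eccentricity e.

e = √5

4(x² - 14x) -(y² + 2y) = -155
Completing the square gives 4(x - 7)² -(y + 1)² = -155 + 196 - 1 = 40.
Divide through by 40 to get (x - 7)²/10 - (y + 1)²/40 = 1.
Hyperbola, center (7, -1), transverse axis horizontal; a² = 10, b² = 40.
c² = a² + b² = 50, so c = 5√2.
e = c/a = 5√2/√10 = √5.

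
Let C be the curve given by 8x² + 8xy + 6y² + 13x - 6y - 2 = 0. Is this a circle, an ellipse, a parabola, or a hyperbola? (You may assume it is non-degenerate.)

ellipse

A = 8, B = 8, C = 6.
Discriminant B² − 4AC = 8² − 4·8·6 = -128.
B² − 4AC < 0 ⇒ ellipse.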